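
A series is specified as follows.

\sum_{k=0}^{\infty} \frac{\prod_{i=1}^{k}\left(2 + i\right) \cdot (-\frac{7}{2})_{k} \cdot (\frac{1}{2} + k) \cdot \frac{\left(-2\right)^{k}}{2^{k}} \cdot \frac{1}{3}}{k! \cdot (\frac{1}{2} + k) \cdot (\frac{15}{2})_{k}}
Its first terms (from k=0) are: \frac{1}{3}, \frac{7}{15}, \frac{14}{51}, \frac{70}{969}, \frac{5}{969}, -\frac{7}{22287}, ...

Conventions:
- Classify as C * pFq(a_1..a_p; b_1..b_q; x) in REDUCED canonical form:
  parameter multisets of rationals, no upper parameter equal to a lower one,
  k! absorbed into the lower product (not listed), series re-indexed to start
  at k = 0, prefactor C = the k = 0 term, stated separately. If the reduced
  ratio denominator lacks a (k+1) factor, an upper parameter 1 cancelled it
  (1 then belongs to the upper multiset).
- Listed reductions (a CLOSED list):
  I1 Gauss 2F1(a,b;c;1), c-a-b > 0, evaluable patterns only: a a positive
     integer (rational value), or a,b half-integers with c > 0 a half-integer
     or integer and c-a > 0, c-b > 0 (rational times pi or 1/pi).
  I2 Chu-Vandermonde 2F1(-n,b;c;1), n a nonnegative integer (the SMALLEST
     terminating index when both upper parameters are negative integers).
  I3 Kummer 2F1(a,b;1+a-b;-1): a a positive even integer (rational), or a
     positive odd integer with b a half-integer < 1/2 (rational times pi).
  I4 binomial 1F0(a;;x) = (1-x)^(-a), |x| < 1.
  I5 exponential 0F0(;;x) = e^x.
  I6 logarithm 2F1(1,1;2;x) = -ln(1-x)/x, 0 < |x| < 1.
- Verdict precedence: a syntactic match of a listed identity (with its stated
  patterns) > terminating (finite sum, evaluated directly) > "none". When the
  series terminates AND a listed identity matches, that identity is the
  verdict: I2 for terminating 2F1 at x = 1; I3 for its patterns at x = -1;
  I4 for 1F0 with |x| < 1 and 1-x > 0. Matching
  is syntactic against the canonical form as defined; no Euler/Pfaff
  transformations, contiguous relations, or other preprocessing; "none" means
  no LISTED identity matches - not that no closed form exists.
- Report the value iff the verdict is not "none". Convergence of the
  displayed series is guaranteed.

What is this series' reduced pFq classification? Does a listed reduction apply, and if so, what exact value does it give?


This is \frac{1}{3} * 2F1(-\frac{7}{2}, 3; \frac{15}{2}; -1) in reduced canonical form. Verdict: this is the Kummer evaluation I3 (x = -1; c = \frac{15}{2} equals 1+a-b for upper {-\frac{7}{2}, 3}: listed pattern). Hence: \frac{3003}{8192} \cdot \pi.

Structural cue: x = -1 and k + 1/2 divides numerator and denominator alike; C = 1/3 after cancelling.
Consecutive-term ratio: r(k) = -1 * (k-\frac{7}{2}) (k+3) / [(k+\frac{15}{2}) (k+1)] ; factor over Q: parameters, x = -1, and C = \frac{1}{3}.


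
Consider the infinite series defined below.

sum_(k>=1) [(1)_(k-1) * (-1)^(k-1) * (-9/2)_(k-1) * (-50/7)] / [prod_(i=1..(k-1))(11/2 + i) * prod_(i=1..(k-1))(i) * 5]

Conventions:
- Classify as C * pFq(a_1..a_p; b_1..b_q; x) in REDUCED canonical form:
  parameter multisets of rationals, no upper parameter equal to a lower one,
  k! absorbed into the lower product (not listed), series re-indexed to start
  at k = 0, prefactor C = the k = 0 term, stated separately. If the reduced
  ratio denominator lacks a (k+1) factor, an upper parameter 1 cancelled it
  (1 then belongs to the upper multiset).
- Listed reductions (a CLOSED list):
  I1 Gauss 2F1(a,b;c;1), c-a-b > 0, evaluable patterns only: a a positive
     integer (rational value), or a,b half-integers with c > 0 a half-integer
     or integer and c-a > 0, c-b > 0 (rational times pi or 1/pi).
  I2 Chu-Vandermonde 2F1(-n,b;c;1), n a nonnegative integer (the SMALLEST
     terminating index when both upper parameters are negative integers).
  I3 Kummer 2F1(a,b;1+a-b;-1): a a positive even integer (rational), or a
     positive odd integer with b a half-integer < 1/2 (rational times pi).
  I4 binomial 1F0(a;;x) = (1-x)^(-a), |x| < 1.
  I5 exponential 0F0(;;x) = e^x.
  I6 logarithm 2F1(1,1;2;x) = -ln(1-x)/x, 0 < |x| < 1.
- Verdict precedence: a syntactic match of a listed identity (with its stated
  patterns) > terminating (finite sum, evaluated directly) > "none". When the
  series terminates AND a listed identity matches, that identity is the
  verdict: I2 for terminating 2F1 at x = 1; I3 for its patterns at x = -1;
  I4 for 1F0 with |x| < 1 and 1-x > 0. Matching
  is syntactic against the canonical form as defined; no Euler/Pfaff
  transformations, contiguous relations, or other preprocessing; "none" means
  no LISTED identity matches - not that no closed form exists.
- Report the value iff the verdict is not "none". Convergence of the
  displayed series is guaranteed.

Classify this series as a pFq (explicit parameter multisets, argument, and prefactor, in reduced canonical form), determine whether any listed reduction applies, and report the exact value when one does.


The tell: from the first term -10/7: the constant factors (prefactor -10/7) combine into one prefactor.
Term ratio: r(k) = (-1) * (k-9/2) (k+1) / [(k+13/2) (k+1)] - rational in k. x = (-1); t_0 = -10/7; negate the roots.

Reduced: x = -1, 2F1, upper = {-9/2, 1}, lower = {13/2}, C = -10/7. Verdict (x = -1): Kummer's theorem (I3) applies (x = -1; c = 13/2 equals 1+a-b for upper {-9/2, 1}: listed pattern). Exact value: (-495/512) * pi.


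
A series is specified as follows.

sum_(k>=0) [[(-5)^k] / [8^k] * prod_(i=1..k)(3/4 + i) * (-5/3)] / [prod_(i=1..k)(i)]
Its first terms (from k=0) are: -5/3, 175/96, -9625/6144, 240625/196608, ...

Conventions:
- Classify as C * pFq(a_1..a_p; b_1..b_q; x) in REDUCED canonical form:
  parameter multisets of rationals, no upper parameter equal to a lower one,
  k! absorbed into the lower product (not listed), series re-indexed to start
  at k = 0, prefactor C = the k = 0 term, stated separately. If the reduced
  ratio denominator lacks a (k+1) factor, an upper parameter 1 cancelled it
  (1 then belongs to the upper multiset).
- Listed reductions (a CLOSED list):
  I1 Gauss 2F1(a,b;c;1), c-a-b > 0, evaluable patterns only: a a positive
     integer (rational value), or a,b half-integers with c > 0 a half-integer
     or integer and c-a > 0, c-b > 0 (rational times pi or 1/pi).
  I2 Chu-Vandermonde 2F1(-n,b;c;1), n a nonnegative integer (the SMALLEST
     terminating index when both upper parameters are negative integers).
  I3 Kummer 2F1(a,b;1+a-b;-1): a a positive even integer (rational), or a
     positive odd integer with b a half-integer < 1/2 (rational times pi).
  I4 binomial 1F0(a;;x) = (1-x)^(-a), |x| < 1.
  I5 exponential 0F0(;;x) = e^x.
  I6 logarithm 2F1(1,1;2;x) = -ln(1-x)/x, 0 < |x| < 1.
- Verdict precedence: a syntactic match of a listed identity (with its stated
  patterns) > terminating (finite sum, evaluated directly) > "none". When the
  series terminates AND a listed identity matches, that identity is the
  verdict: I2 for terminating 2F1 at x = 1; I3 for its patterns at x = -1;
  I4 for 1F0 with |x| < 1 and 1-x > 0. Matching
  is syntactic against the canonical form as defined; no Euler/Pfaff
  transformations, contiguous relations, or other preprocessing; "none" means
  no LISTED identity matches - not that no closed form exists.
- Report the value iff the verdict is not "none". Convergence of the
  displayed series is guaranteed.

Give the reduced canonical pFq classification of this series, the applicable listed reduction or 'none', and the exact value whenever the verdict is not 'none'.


x = -5/8 here; the reduced form reads 1F0, upper {7/4}, lower {-}, C = -5/3. Verdict (x = -5/8): the I4 binomial reduction applies (the 1F0 binomial series: exponent -7/4, x = -5/8). Its exact value is (-5/3) * (13/8)^(-7/4).

First insight: t_0 being -5/3, the product of the first k integers (C = -5/3, x = -5/8) is k!.
Step ratio: r(k) = (-5/8) * (k+7/4) / [(k+1)] - poly over poly, x = (-5/8) from leading terms; C = -5/3 at k = 0.


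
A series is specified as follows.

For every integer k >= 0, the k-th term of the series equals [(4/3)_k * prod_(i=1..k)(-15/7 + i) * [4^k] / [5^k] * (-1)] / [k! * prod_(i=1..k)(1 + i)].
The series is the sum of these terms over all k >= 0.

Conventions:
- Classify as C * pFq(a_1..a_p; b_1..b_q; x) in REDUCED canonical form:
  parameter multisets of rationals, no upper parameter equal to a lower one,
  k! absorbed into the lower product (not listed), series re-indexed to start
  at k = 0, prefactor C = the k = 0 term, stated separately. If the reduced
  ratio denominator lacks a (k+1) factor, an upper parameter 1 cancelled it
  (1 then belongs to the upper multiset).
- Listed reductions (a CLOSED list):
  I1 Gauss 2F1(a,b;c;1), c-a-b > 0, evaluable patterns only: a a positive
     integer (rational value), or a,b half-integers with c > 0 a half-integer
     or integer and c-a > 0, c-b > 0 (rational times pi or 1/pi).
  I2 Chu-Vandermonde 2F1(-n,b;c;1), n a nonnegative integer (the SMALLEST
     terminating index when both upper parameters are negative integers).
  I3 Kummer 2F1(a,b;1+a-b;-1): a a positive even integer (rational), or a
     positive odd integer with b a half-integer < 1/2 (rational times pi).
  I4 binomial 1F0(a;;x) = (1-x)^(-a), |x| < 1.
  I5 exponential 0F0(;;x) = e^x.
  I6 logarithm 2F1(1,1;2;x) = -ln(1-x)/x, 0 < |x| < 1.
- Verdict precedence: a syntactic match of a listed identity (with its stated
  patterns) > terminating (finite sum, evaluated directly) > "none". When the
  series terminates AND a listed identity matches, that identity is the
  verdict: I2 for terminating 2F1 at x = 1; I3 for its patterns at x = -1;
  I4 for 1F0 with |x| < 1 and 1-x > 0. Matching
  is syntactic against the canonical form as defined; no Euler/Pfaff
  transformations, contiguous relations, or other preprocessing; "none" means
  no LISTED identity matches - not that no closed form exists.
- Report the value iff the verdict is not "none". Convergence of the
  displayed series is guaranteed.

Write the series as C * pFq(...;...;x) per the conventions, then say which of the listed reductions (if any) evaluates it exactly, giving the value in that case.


The series (x = 4/5) is 2F1: upper {-8/7, 4/3}, lower {2}, prefactor -1. Verdict: none - at argument 4/5 the multisets {-8/7, 4/3} ; {2} match no listed identity.

The tell: t_0 being -1, the two geometric factors (prefactor -1) combine into one argument.
Ratio: r(k) = (4/5) * (k-8/7) (k+4/3) / [(k+2) (k+1)] - rational in k. x = (4/5); t_0 = -1; negate the roots.


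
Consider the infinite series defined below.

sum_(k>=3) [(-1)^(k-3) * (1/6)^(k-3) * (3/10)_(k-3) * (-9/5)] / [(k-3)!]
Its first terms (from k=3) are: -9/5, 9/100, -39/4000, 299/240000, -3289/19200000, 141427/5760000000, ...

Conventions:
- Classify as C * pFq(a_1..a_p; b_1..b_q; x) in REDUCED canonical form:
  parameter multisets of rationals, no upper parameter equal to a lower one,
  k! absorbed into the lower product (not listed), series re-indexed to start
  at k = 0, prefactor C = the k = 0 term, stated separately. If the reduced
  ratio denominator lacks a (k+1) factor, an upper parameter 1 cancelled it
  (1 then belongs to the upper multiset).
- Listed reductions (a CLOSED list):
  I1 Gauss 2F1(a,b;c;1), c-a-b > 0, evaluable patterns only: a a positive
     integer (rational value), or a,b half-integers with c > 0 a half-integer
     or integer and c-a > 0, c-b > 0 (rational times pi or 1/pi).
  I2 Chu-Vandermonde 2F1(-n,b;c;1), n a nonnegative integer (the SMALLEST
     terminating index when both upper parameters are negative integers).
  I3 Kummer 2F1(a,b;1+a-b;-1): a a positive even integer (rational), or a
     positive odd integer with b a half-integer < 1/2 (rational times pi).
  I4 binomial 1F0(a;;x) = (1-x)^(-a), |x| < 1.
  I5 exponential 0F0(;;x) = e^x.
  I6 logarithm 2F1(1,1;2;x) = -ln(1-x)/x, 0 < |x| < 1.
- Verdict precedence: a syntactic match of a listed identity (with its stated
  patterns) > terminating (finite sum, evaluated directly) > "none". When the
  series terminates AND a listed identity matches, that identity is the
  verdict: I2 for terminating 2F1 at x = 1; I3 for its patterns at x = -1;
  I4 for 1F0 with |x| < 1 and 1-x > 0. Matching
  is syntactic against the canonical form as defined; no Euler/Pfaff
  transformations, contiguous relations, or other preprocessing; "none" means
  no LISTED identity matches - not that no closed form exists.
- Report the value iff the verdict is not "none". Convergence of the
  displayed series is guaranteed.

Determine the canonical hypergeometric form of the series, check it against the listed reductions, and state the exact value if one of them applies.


The series (x = -1/6) is 1F0: upper {3/10}, lower {-}, prefactor -9/5. Verdict: the binomial series (I4) matches (the 1F0 binomial series: exponent -3/10, x = -1/6). Sum: (-9/5) * (7/6)^(-3/10).

Structural cue: with t_0 = -9/5, the (-1)^k factor (C = -9/5) folds into the argument's sign.
Consecutive-term ratio: r(k) = (-1/6) * (k+3/10) / [(k+1)] - poly over poly, x = (-1/6) from leading terms; C = -9/5 at k = 0.


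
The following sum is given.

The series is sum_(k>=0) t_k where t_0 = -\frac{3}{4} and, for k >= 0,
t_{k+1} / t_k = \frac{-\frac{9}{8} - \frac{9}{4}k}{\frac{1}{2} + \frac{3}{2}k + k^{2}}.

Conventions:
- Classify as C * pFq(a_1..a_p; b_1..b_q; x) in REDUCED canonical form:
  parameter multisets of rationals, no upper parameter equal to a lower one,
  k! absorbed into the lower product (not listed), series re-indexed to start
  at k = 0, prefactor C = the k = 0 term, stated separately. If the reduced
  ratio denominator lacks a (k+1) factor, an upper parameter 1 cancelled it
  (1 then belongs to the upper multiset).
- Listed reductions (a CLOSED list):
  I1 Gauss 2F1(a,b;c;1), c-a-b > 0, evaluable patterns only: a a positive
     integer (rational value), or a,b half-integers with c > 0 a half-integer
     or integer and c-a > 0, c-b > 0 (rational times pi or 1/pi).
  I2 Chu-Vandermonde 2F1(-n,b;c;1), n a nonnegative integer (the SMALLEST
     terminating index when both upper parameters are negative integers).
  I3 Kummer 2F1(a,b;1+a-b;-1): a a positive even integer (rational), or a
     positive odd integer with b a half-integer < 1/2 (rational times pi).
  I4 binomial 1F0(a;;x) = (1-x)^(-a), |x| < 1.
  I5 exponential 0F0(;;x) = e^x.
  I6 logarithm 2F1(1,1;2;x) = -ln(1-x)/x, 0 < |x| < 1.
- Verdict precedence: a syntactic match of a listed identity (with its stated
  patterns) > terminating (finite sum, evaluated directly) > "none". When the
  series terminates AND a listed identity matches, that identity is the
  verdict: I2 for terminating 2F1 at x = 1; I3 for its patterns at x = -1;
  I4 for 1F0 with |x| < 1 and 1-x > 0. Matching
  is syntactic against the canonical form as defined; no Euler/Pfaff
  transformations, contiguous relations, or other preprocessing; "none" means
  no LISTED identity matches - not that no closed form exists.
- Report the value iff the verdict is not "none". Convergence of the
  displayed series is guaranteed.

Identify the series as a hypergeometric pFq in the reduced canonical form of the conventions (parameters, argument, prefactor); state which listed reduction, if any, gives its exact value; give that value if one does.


Classification (C = -\frac{3}{4}): 0F0 with upper {-}, lower {-}, argument x = -\frac{9}{4}. Verdict: the I5 exponential reduction applies (the 0F0 exponential series at x = -\frac{9}{4}). Hence: \left(-\frac{3}{4}\right) \cdot e^{-\frac{9}{4}}.

Structural cue: t_0 = -\frac{3}{4} here, and the expanded ratio factors over Q; prefactor -3/4, roots give parameters.
Consecutive-term ratio: r(k) = -\frac{9}{4} * 1 / [(k+1)] ; factor over Q: parameters, x = -\frac{9}{4}, and C = -\frac{3}{4}.


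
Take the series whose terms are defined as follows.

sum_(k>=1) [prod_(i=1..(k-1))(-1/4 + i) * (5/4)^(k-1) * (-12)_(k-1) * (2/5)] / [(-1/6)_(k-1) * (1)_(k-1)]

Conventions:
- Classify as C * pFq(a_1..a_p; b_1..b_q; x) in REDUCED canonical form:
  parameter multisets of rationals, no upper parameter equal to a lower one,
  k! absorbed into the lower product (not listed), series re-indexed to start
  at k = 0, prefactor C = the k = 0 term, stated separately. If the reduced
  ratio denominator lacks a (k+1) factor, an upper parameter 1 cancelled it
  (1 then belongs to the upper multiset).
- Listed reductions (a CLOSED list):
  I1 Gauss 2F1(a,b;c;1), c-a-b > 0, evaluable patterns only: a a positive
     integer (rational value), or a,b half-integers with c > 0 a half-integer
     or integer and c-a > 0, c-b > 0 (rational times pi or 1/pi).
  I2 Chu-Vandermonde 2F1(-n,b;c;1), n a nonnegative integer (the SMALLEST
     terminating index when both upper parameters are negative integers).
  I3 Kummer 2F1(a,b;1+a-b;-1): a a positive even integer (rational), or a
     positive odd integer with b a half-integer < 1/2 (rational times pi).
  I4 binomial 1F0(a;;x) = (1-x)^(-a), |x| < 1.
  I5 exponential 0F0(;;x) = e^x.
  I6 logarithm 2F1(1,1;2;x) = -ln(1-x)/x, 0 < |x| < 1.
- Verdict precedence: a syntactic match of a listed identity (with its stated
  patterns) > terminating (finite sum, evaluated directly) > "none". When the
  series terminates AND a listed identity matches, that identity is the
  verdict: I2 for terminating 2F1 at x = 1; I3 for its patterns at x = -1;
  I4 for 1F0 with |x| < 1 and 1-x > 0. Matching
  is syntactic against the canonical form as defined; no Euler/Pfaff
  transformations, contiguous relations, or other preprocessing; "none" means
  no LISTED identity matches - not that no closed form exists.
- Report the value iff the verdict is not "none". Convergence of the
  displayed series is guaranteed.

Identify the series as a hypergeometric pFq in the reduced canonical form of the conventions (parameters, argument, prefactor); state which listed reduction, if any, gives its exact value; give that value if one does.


With C = 2/5: the canonical form is 2F1(-12, 3/4; -1/6; 5/4). Verdict: terminating (-12 upstairs). 13 nonzero terms in all; added directly. Exact value: 346286937377215984091/11738272945304282071040.

First insight: x = (5/4) and the running product (C = 2/5, x = 5/4) telescopes to a rising factorial.
Term ratio: r(k) = (5/4) * (k-12) (k+3/4) / [(k-1/6) (k+1)] - rational in k, leading ratio (5/4); with t_0 = 2/5, classification follows.


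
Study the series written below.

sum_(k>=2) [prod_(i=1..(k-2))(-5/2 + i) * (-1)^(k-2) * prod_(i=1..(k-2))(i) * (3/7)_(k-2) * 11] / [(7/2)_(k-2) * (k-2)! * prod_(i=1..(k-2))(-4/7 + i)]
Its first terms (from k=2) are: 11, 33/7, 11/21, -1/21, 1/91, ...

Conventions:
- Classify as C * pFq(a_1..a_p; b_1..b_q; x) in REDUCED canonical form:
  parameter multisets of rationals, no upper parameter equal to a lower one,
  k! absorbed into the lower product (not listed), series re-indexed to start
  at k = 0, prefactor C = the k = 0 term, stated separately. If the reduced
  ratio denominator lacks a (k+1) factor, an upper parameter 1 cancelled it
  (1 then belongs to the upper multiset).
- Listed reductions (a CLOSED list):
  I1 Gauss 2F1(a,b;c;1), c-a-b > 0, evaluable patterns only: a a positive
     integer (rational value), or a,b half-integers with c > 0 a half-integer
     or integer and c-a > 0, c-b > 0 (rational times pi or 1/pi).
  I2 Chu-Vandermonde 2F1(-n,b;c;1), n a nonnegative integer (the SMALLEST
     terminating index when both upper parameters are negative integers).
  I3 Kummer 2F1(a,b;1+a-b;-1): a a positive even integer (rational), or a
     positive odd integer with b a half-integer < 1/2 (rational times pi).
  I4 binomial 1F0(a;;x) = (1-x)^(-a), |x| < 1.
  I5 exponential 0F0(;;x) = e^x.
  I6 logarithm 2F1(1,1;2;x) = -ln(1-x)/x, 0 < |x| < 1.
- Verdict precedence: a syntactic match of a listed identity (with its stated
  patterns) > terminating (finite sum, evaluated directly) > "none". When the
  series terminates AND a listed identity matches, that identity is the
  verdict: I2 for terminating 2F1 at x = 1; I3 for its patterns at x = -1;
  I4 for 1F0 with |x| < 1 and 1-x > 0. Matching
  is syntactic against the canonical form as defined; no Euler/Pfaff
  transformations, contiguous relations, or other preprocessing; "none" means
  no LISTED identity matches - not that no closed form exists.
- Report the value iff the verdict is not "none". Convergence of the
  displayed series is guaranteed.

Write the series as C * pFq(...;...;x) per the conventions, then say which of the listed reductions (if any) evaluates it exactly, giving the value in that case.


Key step: from the first term 11: the parameter 3/7 appears in both the upper and lower lists and cancels.
Step ratio: r(k) = (-1) * (k-3/2) (k+1) / [(k+7/2) (k+1)] ; factor over Q: parameters, x = (-1), and C = 11.

At argument -1: a 2F1 with upper {-3/2, 1}, lower {7/2}, scaled by C = 11. Verdict (x = -1): Kummer (I3) applies (x = -1; c = 7/2 equals 1+a-b for upper {-3/2, 1}: listed pattern). Exact value: (165/32) * pi.


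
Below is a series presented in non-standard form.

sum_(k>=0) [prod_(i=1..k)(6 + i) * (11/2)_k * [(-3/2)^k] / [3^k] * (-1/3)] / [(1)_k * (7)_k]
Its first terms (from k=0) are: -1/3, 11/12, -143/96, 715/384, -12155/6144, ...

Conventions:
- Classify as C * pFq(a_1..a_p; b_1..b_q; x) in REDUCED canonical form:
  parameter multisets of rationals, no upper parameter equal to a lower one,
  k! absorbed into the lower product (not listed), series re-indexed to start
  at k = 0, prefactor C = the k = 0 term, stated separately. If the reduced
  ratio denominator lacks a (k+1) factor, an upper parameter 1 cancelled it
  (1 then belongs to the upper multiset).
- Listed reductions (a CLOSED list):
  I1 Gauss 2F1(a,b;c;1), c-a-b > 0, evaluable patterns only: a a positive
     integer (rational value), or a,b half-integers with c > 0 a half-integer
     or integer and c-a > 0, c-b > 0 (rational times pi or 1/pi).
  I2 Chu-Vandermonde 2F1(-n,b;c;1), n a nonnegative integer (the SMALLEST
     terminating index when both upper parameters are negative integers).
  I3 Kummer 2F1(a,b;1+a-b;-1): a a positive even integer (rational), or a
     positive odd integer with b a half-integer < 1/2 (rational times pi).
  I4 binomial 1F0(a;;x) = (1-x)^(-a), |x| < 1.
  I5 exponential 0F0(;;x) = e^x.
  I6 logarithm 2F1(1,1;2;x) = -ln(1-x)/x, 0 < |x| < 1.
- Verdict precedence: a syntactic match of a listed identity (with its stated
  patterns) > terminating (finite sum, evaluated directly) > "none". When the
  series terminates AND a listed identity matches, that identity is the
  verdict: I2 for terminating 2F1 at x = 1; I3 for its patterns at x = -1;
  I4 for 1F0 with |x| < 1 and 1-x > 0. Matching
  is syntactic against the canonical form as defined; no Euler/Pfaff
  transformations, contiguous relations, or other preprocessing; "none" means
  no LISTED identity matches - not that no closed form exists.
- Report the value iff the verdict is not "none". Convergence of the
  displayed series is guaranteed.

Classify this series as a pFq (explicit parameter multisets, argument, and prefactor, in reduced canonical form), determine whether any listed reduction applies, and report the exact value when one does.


Structural cue: t_0 = -1/3 here, and the parameter 7 appears in both the upper and lower lists and cancels.
Consecutive-term ratio: r(k) = (-1/2) * (k+11/2) / [(k+1)] - poly over poly, x = (-1/2) from leading terms; C = -1/3 at k = 0.

Prefactor -1/3, argument -1/2: 1F0 with upper {11/2} over lower {-}. Verdict: binomial (I4) applies (the 1F0 binomial series: exponent -11/2, x = -1/2). Sum: (-1/3) * (3/2)^(-11/2).


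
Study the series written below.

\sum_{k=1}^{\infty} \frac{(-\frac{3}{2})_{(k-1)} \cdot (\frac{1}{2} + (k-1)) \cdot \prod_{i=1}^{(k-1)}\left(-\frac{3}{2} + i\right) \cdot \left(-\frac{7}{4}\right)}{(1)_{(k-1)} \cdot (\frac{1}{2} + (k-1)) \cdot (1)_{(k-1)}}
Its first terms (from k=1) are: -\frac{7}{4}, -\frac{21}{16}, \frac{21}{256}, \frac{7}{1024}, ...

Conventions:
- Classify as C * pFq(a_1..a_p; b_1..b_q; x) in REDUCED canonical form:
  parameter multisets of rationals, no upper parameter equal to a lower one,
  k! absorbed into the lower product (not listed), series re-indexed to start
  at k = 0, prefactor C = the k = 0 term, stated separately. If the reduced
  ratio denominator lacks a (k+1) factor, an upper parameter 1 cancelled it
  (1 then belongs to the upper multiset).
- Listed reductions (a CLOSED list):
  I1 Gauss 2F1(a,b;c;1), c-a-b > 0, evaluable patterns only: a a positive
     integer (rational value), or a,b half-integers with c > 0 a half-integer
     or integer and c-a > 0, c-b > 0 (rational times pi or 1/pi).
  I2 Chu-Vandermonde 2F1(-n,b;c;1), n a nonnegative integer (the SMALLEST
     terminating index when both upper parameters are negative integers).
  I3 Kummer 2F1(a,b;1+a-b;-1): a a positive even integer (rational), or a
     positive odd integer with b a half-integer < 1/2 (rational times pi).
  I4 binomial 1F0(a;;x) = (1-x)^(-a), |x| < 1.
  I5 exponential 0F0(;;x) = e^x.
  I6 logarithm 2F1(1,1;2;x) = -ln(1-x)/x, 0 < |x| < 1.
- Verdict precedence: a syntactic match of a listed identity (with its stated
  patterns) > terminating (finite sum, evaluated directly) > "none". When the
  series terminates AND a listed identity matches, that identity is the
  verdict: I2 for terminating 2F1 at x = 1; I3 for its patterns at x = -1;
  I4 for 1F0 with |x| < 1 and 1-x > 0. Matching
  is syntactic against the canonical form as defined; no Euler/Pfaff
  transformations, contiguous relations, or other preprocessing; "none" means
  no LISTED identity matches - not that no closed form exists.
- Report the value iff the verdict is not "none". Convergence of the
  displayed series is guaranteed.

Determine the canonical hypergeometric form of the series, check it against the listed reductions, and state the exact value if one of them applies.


The series (x = 1) is 2F1: upper {-\frac{3}{2}, -\frac{1}{2}}, lower {1}, prefactor -\frac{7}{4}. Verdict: Gauss (I1, half-integer pattern) fires (x = 1; upper {-\frac{3}{2}, -\frac{1}{2}} half-integers, c = 1 in the evaluable pattern). Hence: \left(-\frac{28}{3}\right) / \pi.

First insight: x = 1 and the running product (C = -7/4) telescopes to a rising factorial.
Adjacent-term ratio: r(k) = 1 * (k-\frac{3}{2}) (k-\frac{1}{2}) / [(k+1) (k+1)] - rational in k. x = 1; t_0 = -\frac{7}{4}; negate the roots.


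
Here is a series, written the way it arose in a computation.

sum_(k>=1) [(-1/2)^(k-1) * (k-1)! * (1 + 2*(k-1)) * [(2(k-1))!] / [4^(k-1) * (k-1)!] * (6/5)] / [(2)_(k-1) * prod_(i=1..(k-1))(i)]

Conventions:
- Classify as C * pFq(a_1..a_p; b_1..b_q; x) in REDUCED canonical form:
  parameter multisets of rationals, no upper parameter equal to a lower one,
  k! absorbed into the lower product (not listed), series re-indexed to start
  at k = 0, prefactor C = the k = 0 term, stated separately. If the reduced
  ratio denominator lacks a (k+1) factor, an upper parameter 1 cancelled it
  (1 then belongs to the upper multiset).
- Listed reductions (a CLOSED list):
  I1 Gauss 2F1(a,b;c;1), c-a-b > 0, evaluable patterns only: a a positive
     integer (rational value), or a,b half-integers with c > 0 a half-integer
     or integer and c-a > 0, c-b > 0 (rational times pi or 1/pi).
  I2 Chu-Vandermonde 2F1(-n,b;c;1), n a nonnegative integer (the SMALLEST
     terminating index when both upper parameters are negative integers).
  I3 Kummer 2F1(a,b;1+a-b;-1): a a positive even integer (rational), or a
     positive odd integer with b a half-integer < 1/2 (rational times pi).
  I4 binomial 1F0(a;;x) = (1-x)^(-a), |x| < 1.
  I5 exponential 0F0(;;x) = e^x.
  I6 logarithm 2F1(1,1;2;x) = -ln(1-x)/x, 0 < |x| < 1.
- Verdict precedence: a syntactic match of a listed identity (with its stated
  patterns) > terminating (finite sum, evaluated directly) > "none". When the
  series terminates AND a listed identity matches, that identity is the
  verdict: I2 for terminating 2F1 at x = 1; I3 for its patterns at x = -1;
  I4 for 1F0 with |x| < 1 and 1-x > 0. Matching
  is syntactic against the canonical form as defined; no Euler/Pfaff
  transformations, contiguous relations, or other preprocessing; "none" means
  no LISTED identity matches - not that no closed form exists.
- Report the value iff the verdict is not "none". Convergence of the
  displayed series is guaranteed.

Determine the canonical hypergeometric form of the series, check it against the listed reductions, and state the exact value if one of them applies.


With C = 6/5: the canonical form is 2F1(1, 3/2; 2; -1/2). Verdict: no listed reduction: x = -1/2 and upper {1, 3/2} fail every I1-I6 pattern.

Key step: from the first term 6/5: the factorial ratio (C = 6/5, x = -1/2) (k+a-1)!/(a-1)! is a rising factorial (a)_k.
Consecutive-term ratio: r(k) = (-1/2) * (k+1) (k+3/2) / [(k+2) (k+1)] ; factor over Q: parameters, x = (-1/2), and C = 6/5.


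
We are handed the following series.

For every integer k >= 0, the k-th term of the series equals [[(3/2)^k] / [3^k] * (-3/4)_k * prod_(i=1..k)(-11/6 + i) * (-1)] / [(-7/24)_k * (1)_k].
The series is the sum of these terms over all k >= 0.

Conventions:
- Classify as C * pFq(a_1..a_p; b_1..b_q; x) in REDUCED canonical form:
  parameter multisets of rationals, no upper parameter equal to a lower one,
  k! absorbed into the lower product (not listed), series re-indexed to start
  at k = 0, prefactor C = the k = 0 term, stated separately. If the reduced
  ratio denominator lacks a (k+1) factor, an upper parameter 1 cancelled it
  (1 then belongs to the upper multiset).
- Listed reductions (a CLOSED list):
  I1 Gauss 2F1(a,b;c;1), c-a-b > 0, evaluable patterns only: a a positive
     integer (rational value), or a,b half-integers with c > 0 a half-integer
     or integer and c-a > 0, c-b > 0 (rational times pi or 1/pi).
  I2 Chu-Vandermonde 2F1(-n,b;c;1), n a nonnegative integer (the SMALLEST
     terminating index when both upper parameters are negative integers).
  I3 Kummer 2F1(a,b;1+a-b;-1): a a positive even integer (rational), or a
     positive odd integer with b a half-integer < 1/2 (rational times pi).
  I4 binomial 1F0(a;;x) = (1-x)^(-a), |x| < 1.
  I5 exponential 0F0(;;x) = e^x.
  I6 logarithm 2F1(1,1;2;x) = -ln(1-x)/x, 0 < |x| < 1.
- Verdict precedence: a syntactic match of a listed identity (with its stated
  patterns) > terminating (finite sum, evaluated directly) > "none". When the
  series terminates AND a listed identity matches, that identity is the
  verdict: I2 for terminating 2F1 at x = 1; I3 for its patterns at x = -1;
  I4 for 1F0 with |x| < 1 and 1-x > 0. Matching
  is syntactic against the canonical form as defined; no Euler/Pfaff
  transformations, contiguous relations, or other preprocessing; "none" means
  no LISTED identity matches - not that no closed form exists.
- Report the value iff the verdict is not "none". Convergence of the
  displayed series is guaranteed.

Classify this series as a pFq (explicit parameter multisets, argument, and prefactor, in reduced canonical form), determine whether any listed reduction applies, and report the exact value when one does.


At argument 1/2: a 2F1 with upper {-5/6, -3/4}, lower {-7/24}, scaled by C = -1. Verdict: none. No listed pattern accepts 2F1(-5/6, -3/4; -7/24; 1/2).

First insight: from the first term -1: (1)_k (C = -1) is k! itself.
Step ratio: r(k) = (1/2) * (k-5/6) (k-3/4) / [(k-7/24) (k+1)] - rational in k. x = (1/2); t_0 = -1; negate the roots.


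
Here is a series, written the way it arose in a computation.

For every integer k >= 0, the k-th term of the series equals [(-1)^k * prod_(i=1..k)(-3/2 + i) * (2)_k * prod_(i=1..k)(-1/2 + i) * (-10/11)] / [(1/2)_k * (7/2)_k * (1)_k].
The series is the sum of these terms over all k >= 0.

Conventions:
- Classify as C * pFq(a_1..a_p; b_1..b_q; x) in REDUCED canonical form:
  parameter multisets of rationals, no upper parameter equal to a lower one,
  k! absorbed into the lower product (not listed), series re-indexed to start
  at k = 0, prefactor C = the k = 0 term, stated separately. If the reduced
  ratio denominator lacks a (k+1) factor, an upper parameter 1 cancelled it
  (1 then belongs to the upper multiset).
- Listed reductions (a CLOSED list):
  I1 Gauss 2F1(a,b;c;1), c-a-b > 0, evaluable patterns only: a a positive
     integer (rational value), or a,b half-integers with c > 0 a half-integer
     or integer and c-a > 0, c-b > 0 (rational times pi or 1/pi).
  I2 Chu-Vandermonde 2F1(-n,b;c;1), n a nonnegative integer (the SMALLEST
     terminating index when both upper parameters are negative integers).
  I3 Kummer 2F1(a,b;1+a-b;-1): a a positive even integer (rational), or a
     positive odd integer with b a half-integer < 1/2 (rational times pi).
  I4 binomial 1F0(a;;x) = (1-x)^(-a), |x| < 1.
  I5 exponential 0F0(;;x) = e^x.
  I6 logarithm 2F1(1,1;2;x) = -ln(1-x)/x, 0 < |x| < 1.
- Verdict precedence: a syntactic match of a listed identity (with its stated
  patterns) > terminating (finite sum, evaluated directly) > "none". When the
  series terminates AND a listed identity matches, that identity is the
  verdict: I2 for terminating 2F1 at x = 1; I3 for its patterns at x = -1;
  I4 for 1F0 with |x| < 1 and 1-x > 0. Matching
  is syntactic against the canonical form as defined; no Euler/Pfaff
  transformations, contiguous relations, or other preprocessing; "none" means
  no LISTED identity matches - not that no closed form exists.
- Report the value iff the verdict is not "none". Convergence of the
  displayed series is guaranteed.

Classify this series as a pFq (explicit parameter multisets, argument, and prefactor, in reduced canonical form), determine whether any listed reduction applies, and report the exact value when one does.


Canonical form: C = -10/11 times 2F1 with upper {-1/2, 2}, lower {7/2}, x = -1. Verdict: Kummer's theorem (I3) matches (x = -1; c = 7/2 equals 1+a-b for upper {-1/2, 2}: listed pattern). Hence: -25/22.

Structural cue: t_0 being -10/11, the parameter 1/2 appears in both the upper and lower lists and cancels.
Ratio: r(k) = (-1) * (k-1/2) (k+2) / [(k+7/2) (k+1)] - rational in k. x = (-1); t_0 = -10/11; negate the roots.


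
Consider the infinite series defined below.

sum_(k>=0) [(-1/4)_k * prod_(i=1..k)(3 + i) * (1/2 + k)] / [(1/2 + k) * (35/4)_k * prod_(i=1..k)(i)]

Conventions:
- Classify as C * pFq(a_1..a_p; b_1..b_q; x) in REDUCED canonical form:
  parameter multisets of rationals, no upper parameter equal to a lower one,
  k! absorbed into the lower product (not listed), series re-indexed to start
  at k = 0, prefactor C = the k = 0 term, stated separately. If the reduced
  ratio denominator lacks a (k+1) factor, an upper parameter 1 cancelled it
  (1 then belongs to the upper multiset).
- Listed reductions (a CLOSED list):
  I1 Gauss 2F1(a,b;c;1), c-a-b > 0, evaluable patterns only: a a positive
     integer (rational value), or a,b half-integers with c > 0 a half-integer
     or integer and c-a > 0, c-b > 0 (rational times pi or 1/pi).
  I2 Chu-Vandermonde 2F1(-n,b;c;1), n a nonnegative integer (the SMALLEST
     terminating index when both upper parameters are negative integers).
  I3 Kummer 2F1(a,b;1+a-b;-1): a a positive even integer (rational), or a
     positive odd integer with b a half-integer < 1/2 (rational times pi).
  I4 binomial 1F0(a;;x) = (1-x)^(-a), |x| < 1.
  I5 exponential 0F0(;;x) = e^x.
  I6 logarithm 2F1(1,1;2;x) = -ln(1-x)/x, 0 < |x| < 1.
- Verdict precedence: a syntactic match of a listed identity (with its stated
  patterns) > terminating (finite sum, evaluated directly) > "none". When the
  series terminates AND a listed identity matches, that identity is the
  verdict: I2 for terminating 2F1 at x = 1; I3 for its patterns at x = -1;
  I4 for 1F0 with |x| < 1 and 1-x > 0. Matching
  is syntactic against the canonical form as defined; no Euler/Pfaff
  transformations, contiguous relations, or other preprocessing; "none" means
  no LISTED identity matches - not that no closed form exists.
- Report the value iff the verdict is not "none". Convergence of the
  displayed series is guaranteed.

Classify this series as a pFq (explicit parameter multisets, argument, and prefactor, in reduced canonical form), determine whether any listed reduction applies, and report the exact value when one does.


First insight: t_0 being 1, the factor k + 1/2 cancels (top and bottom), leaving C = 1.
Term ratio: r(k) = 1 * (k-1/4) (k+4) / [(k+35/4) (k+1)] ; factor over Q: parameters, x = 1, and C = 1.

x = 1 here; the reduced form reads 2F1, upper {-1/4, 4}, lower {35/4}, C = 1. Verdict: Gauss (I1, integer-parameter pattern) fires (x = 1: the Gamma ratio telescopes since c-a-b = 5 > 0 and a = 4 in Z>0). Its exact value is 121923/143360.


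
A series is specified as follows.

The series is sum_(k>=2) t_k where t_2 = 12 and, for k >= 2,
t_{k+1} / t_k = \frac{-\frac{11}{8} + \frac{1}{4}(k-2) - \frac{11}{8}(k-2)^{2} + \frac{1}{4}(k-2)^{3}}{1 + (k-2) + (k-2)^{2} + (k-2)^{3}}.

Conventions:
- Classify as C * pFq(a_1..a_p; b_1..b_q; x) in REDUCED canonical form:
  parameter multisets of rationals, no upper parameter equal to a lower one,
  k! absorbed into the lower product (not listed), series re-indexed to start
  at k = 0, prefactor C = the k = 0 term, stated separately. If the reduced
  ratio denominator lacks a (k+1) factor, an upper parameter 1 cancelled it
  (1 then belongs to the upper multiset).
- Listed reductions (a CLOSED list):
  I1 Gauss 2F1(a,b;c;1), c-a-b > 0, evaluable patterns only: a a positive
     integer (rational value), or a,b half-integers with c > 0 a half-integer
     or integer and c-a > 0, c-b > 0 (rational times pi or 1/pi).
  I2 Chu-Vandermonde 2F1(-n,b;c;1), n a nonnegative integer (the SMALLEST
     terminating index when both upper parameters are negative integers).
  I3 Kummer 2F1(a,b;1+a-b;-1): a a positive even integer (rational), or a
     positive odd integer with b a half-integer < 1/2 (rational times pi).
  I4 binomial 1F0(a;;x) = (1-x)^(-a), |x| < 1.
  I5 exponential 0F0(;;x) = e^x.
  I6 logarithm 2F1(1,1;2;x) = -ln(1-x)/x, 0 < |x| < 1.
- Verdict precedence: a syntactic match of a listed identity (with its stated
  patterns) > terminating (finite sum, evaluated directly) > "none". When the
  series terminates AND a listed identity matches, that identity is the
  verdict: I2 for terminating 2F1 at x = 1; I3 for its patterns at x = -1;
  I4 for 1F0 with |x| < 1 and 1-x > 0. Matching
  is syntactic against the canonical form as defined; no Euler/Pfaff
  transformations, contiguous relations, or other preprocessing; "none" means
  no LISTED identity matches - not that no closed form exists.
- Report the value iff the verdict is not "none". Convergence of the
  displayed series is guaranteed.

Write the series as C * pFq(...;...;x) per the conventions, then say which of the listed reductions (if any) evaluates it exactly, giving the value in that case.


Reduced: x = \frac{1}{4}, 1F0, upper = {-\frac{11}{2}}, lower = {-}, C = 12. Verdict: the binomial series (I4) applies (the 1F0 binomial series: exponent 11/2, x = \frac{1}{4}). Exact value: 12 \cdot \left(\frac{3}{4}\right)^{\frac{11}{2}}.

Key observation: from the first term 12: factor the ratio over Q (C = 12): negated roots = parameters.
Term ratio: r(k) = \frac{1}{4} * (k-\frac{11}{2}) / [(k+1)] - rational; roots negated = parameters, x = \frac{1}{4}, C = 12.


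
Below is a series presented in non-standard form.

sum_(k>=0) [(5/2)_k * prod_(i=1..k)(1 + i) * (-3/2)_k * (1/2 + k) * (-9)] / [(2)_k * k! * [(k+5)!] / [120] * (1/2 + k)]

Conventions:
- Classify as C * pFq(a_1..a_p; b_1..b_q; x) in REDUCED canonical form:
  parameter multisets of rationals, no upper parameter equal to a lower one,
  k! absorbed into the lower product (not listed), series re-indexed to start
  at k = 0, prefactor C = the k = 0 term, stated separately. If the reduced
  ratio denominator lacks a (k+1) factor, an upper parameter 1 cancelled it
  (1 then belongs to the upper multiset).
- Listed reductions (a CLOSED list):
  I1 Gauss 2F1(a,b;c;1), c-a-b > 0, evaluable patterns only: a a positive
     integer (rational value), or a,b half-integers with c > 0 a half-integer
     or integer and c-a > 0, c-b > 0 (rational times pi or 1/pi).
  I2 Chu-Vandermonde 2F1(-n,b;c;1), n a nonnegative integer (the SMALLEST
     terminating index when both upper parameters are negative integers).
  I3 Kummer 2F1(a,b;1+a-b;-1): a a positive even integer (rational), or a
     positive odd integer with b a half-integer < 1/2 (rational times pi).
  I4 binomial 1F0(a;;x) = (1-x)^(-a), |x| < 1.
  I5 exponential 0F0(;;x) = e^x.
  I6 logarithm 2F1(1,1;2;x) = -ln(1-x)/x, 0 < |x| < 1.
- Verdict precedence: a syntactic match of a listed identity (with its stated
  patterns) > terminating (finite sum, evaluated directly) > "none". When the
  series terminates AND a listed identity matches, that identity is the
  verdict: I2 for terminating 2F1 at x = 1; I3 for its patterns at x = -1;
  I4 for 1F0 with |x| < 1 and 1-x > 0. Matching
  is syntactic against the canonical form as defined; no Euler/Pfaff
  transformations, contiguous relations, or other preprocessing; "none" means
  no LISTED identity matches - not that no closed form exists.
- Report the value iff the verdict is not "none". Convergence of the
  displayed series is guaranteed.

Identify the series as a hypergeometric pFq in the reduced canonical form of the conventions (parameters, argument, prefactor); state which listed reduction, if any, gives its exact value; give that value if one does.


Structural cue: from the first term -9: the running product (C = -9) telescopes to a rising factorial.
Consecutive-term ratio: r(k) = 1 * (k-3/2) (k+5/2) / [(k+6) (k+1)] - rational; roots negated = parameters, x = 1, C = -9.

Classification (C = -9): 2F1 with upper {-3/2, 5/2}, lower {6}, argument x = 1. Verdict: Gauss (I1, half-integer pattern) fires (x = 1; upper {-3/2, 5/2} half-integers, c = 6 in the evaluable pattern). Exact value: (-65536/5005) / pi.
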